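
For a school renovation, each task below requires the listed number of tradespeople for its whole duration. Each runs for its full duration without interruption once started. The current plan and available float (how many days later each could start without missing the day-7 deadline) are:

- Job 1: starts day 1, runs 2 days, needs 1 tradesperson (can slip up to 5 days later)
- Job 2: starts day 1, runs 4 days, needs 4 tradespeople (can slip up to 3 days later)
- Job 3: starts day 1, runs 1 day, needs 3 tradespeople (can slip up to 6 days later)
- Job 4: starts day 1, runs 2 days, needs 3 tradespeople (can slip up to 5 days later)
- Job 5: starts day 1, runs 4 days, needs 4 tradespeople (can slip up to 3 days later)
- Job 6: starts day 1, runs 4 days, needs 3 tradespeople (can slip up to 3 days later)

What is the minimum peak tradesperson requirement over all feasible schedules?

Early-start (Job 1@1, Job 2@1, Job 3@1, Job 4@1, Job 5@1, Job 6@1) gives peak 18: d1:18  d2:15  d3:11  d4:11  d5:0  d6:0  d7:0.
Shift Job 5→3, Job 6→2.
Schedule Job 1@1, Job 2@1, Job 3@1, Job 4@1, Job 5@3, Job 6@2: d1:11  d2:11  d3:11  d4:11  d5:7  d6:4  d7:0 — peak 11.

11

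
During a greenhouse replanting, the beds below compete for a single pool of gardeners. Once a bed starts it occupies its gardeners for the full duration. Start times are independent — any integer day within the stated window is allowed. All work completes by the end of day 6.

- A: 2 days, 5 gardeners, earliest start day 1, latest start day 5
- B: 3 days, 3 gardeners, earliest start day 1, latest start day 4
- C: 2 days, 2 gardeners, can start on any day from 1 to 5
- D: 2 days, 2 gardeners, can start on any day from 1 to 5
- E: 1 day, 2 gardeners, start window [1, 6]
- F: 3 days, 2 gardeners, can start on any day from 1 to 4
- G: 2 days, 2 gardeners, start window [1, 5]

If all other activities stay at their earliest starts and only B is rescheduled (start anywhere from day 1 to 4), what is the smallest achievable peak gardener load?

B@1: d1:18  d2:16  d3:5  d4:0  d5:0  d6:0 → peak 18
B@2: d1:15  d2:16  d3:5  d4:3  d5:0  d6:0 → peak 16
B@3: d1:15  d2:13  d3:5  d4:3  d5:3  d6:0 → peak 15
B@4: d1:15  d2:13  d3:2  d4:3  d5:3  d6:3 → peak 15
Best is B@3, peak 15.

15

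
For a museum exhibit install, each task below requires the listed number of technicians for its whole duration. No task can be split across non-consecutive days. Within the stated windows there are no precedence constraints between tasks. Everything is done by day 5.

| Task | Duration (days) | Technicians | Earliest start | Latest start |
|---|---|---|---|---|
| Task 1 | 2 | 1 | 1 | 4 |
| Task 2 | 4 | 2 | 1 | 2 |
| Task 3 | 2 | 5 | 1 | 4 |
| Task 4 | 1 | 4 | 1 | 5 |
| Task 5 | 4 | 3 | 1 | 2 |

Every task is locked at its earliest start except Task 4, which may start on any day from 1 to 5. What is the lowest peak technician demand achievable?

11

Task 4@1: d1:15  d2:11  d3:5  d4:5  d5:0 → peak 15
Task 4@2: d1:11  d2:15  d3:5  d4:5  d5:0 → peak 15
Task 4@3: d1:11  d2:11  d3:9  d4:5  d5:0 → peak 11
Task 4@4: d1:11  d2:11  d3:5  d4:9  d5:0 → peak 11
Task 4@5: d1:11  d2:11  d3:5  d4:5  d5:4 → peak 11
Best is Task 4@3, peak 11.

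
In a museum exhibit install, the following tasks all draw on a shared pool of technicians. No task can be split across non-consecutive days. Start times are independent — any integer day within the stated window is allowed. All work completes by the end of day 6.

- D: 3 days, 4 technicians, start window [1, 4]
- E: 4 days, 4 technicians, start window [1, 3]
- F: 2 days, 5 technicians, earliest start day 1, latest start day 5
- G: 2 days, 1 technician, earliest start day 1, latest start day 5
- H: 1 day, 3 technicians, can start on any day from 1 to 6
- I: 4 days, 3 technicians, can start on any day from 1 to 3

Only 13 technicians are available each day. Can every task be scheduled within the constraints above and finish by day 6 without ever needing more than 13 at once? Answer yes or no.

Schedule D@1, E@1, F@5, G@1, H@4, I@3: d1:9  d2:9  d3:11  d4:10  d5:8  d6:8 — peak 11 ≤ 13.

yes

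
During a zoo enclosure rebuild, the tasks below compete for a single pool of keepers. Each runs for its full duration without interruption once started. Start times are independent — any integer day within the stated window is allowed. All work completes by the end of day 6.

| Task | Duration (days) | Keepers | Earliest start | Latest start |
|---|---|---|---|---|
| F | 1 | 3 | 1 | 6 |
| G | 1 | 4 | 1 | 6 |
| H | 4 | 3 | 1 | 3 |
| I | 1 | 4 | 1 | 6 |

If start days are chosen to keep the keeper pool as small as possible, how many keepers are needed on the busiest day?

6

Early-start (F@1, G@1, H@1, I@1) gives peak 14: d1:14  d2:3  d3:3  d4:3  d5:0  d6:0.
Shift G→5, I→6.
Schedule F@1, G@5, H@1, I@6: d1:6  d2:3  d3:3  d4:3  d5:4  d6:4 — peak 6.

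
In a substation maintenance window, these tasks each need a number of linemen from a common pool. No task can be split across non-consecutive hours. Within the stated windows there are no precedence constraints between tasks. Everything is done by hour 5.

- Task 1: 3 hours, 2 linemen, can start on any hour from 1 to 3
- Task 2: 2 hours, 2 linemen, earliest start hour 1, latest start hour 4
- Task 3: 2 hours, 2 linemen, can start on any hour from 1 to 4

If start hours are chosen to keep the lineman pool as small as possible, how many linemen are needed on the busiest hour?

4

Early-start (Task 1@1, Task 2@1, Task 3@1) gives peak 6: h1:6  h2:6  h3:2  h4:0  h5:0.
Shift Task 3→3.
Schedule Task 1@1, Task 2@1, Task 3@3: h1:4  h2:4  h3:4  h4:2  h5:0 — peak 4.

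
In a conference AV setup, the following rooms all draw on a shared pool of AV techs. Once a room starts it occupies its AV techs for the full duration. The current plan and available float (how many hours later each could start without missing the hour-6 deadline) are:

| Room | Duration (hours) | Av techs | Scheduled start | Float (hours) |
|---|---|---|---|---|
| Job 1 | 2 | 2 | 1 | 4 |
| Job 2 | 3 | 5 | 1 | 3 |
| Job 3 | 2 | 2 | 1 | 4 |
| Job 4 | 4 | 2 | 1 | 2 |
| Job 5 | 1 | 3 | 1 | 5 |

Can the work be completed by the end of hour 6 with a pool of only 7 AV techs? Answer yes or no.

yes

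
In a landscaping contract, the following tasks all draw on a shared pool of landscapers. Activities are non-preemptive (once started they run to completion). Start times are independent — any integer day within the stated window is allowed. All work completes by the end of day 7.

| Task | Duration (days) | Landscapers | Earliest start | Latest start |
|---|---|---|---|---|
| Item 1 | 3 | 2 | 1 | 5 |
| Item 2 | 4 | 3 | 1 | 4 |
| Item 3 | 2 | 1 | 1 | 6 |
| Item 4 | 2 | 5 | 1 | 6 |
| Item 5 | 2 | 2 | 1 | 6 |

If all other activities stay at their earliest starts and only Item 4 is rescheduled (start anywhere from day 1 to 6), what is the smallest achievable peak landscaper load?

Item 4@1: d1:13  d2:13  d3:5  d4:3  d5:0  d6:0  d7:0 → peak 13
Item 4@2: d1:8  d2:13  d3:10  d4:3  d5:0  d6:0  d7:0 → peak 13
Item 4@3: d1:8  d2:8  d3:10  d4:8  d5:0  d6:0  d7:0 → peak 10
Item 4@4: d1:8  d2:8  d3:5  d4:8  d5:5  d6:0  d7:0 → peak 8
Item 4@5: d1:8  d2:8  d3:5  d4:3  d5:5  d6:5  d7:0 → peak 8
Item 4@6: d1:8  d2:8  d3:5  d4:3  d5:0  d6:5  d7:5 → peak 8
Best is Item 4@4, peak 8.

8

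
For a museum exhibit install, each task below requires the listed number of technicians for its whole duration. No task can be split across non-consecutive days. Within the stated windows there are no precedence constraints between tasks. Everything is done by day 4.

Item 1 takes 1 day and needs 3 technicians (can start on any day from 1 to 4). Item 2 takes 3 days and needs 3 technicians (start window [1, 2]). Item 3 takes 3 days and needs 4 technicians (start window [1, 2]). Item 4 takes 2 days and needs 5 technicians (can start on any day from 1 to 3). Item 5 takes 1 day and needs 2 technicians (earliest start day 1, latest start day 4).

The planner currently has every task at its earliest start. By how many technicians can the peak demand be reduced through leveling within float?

5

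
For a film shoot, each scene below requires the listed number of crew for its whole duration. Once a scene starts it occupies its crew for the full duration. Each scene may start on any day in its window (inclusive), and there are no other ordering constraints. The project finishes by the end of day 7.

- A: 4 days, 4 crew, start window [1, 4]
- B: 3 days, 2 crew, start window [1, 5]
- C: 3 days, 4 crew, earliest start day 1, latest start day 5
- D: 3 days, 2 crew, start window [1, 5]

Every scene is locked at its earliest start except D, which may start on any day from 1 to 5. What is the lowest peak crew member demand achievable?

D@1: d1:12  d2:12  d3:12  d4:4  d5:0  d6:0  d7:0 → peak 12
D@2: d1:10  d2:12  d3:12  d4:6  d5:0  d6:0  d7:0 → peak 12
D@3: d1:10  d2:10  d3:12  d4:6  d5:2  d6:0  d7:0 → peak 12
D@4: d1:10  d2:10  d3:10  d4:6  d5:2  d6:2  d7:0 → peak 10
D@5: d1:10  d2:10  d3:10  d4:4  d5:2  d6:2  d7:2 → peak 10
Best is D@4, peak 10.

10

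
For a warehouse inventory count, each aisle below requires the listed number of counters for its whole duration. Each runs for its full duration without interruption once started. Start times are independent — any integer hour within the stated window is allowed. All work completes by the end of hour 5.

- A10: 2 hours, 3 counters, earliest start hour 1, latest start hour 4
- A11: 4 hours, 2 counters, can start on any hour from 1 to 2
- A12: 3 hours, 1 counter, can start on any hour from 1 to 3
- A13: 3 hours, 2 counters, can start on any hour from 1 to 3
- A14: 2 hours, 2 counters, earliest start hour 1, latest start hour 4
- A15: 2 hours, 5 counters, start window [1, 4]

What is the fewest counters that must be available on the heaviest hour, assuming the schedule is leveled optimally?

9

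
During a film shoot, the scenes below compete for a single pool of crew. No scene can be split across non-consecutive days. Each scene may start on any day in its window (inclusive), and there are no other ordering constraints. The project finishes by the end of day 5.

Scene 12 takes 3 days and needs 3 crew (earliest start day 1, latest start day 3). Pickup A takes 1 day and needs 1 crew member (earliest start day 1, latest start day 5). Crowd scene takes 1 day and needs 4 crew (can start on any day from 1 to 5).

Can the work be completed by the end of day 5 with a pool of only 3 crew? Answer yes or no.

The minimum achievable peak is 4; 3 < 4, so no feasible schedule stays within the cap.

no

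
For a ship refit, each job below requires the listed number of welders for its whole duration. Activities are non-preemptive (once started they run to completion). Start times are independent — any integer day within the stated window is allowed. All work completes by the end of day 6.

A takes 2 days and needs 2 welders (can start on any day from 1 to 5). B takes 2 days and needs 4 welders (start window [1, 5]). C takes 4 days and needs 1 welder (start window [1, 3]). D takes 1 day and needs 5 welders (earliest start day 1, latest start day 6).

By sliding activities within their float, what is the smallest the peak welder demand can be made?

5

Early-start (A@1, B@1, C@1, D@1) gives peak 12: d1:12  d2:7  d3:1  d4:1  d5:0  d6:0.
Shift B→3, D→5.
Schedule A@1, B@3, C@1, D@5: d1:3  d2:3  d3:5  d4:5  d5:5  d6:0 — peak 5.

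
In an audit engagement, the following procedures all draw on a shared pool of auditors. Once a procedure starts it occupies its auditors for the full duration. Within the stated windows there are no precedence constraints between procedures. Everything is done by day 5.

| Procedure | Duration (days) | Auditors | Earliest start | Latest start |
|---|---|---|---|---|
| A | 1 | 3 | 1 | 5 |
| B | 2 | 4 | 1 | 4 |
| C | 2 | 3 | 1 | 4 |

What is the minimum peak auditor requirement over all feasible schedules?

Early-start (A@1, B@1, C@1) gives peak 10: d1:10  d2:7  d3:0  d4:0  d5:0.
Shift B→2, C→4.
Schedule A@1, B@2, C@4: d1:3  d2:4  d3:4  d4:3  d5:3 — peak 4.
Total auditor-days = 17 over 5 days ⇒ peak ≥ ⌈17/5⌉ = 4, so 4 is optimal.

4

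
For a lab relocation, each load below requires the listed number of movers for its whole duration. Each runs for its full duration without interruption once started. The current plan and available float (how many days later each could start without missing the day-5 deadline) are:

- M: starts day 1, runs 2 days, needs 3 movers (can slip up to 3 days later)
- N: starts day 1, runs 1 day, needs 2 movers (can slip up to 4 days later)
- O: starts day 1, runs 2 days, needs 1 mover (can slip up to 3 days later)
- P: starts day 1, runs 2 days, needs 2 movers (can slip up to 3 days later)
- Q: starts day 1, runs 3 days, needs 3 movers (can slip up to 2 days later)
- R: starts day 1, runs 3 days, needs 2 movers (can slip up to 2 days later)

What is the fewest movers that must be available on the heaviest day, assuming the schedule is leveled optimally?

6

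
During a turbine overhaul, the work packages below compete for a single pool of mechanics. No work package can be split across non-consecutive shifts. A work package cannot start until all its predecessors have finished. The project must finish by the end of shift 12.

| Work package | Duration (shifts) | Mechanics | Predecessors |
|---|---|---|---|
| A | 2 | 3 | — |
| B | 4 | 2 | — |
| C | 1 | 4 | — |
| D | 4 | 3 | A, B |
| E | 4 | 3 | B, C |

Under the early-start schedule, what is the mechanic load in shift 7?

6

At early start, shift 7 has: D, E.
Demand: 3 + 3 = 6.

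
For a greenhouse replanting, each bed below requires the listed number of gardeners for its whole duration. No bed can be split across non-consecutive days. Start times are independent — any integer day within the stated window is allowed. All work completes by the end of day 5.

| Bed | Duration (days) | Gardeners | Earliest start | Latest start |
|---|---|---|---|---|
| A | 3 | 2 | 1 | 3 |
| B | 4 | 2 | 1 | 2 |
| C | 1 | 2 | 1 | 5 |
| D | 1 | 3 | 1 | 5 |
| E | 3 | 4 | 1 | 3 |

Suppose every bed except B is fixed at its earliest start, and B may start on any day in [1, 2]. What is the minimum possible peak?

B@1: d1:13  d2:8  d3:8  d4:2  d5:0 → peak 13
B@2: d1:11  d2:8  d3:8  d4:2  d5:2 → peak 11
Best is B@2, peak 11.

11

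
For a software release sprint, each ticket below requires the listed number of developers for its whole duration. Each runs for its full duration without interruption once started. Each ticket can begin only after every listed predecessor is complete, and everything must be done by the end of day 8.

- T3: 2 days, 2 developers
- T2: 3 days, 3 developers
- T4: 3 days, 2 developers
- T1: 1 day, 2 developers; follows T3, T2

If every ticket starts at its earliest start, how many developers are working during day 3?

5

At early start, day 3 has: T2, T4.
Demand: 3 + 2 = 5.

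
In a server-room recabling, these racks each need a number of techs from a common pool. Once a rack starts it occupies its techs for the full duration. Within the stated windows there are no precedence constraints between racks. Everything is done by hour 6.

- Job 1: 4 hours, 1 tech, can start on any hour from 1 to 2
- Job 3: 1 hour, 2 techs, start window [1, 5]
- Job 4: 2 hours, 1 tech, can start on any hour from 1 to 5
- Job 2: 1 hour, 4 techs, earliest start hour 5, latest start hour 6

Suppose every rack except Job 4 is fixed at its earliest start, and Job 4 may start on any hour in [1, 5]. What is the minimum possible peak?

Job 4@1: h1:4  h2:2  h3:1  h4:1  h5:4  h6:0 → peak 4
Job 4@2: h1:3  h2:2  h3:2  h4:1  h5:4  h6:0 → peak 4
Job 4@3: h1:3  h2:1  h3:2  h4:2  h5:4  h6:0 → peak 4
Job 4@4: h1:3  h2:1  h3:1  h4:2  h5:5  h6:0 → peak 5
Job 4@5: h1:3  h2:1  h3:1  h4:1  h5:5  h6:1 → peak 5
Best is Job 4@1, peak 4.

4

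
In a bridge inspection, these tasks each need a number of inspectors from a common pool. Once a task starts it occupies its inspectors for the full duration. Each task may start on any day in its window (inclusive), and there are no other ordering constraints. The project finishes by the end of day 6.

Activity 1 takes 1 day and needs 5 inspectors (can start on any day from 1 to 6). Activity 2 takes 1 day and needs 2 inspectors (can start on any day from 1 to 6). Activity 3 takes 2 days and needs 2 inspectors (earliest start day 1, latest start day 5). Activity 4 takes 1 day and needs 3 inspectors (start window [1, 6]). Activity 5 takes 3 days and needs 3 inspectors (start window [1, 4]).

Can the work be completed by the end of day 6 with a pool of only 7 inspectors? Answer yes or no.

yes

Schedule Activity 1@1, Activity 2@2, Activity 3@2, Activity 4@3, Activity 5@4: d1:5  d2:4  d3:5  d4:3  d5:3  d6:3 — peak 5 ≤ 7.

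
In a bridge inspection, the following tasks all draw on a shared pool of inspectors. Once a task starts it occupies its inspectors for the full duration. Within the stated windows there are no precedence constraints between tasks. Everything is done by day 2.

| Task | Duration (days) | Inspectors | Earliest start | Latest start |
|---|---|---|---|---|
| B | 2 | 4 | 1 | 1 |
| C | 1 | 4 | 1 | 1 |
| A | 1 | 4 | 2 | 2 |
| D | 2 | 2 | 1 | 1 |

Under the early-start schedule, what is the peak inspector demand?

Early-start schedule: B@1, C@1, A@2, D@1.
Load per day: day 1: 10, day 2: 10.
Peak is 10.

10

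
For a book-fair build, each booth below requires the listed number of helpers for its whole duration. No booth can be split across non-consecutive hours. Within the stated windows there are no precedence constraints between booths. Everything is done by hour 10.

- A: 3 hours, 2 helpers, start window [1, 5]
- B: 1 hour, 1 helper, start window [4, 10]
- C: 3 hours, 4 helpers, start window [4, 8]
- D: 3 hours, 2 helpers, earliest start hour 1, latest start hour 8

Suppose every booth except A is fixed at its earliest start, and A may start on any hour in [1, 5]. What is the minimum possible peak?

A@1: h1:4  h2:4  h3:4  h4:5  h5:4  h6:4  h7:0  h8:0  h9:0  h10:0 → peak 5
A@2: h1:2  h2:4  h3:4  h4:7  h5:4  h6:4  h7:0  h8:0  h9:0  h10:0 → peak 7
A@3: h1:2  h2:2  h3:4  h4:7  h5:6  h6:4  h7:0  h8:0  h9:0  h10:0 → peak 7
A@4: h1:2  h2:2  h3:2  h4:7  h5:6  h6:6  h7:0  h8:0  h9:0  h10:0 → peak 7
A@5: h1:2  h2:2  h3:2  h4:5  h5:6  h6:6  h7:2  h8:0  h9:0  h10:0 → peak 6
Best is A@1, peak 5.

5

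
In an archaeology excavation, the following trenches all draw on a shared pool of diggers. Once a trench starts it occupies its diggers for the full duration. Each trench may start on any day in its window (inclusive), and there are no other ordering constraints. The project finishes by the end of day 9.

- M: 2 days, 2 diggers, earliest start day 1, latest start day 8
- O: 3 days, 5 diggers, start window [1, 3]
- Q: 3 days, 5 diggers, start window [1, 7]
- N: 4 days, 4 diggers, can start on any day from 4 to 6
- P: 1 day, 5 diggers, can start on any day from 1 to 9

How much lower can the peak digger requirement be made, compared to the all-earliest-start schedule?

8

Early-start peak: d1:17  d2:12  d3:10  d4:4  d5:4  d6:4  d7:4  d8:0  d9:0 ⇒ 17.
Leveled (M@1, O@1, Q@4, N@4, P@7): d1:7  d2:7  d3:5  d4:9  d5:9  d6:9  d7:9  d8:0  d9:0 ⇒ 9.
Reduction 17 − 9 = 8.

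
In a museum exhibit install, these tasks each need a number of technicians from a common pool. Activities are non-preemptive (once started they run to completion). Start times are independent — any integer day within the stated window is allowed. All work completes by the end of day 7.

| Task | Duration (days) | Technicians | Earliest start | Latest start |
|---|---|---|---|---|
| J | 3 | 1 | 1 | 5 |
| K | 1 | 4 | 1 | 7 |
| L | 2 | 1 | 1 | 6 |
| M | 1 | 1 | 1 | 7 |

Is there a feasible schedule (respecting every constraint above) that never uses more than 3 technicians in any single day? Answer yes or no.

no

The minimum achievable peak is 4; 3 < 4, so no feasible schedule stays within the cap.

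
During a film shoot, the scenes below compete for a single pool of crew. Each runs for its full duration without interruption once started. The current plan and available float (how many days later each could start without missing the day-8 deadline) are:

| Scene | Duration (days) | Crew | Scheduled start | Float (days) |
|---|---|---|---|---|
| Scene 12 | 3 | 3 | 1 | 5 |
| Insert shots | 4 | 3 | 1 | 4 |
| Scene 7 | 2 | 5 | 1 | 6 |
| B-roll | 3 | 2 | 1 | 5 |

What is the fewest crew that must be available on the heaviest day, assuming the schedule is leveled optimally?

Early-start (Scene 12@1, Insert shots@1, Scene 7@1, B-roll@1) gives peak 13: d1:13  d2:13  d3:8  d4:3  d5:0  d6:0  d7:0  d8:0.
Shift Scene 7→7, B-roll→4.
Schedule Scene 12@1, Insert shots@1, Scene 7@7, B-roll@4: d1:6  d2:6  d3:6  d4:5  d5:2  d6:2  d7:5  d8:5 — peak 6.

6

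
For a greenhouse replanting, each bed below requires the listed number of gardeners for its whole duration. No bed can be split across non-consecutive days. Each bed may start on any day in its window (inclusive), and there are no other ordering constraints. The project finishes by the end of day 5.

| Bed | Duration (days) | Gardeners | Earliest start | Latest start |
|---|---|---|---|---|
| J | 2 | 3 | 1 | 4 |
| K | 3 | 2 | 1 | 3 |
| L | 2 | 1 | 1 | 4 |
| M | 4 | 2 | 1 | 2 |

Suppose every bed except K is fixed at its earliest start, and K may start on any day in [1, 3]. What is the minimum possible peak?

6

K@1: d1:8  d2:8  d3:4  d4:2  d5:0 → peak 8
K@2: d1:6  d2:8  d3:4  d4:4  d5:0 → peak 8
K@3: d1:6  d2:6  d3:4  d4:4  d5:2 → peak 6
Best is K@3, peak 6.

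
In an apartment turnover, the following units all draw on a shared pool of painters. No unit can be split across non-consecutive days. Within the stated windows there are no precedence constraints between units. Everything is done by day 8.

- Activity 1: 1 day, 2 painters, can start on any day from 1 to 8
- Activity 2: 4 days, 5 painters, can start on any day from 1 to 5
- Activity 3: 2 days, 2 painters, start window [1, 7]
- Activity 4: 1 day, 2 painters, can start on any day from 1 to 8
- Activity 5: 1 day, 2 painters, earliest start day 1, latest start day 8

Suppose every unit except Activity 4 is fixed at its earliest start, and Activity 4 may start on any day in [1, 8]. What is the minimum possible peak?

11

Activity 4@1: d1:13  d2:7  d3:5  d4:5  d5:0  d6:0  d7:0  d8:0 → peak 13
Activity 4@2: d1:11  d2:9  d3:5  d4:5  d5:0  d6:0  d7:0  d8:0 → peak 11
Activity 4@3: d1:11  d2:7  d3:7  d4:5  d5:0  d6:0  d7:0  d8:0 → peak 11
Activity 4@4: d1:11  d2:7  d3:5  d4:7  d5:0  d6:0  d7:0  d8:0 → peak 11
Activity 4@5: d1:11  d2:7  d3:5  d4:5  d5:2  d6:0  d7:0  d8:0 → peak 11
Activity 4@6: d1:11  d2:7  d3:5  d4:5  d5:0  d6:2  d7:0  d8:0 → peak 11
Activity 4@7: d1:11  d2:7  d3:5  d4:5  d5:0  d6:0  d7:2  d8:0 → peak 11
Activity 4@8: d1:11  d2:7  d3:5  d4:5  d5:0  d6:0  d7:0  d8:2 → peak 11
Best is Activity 4@2, peak 11.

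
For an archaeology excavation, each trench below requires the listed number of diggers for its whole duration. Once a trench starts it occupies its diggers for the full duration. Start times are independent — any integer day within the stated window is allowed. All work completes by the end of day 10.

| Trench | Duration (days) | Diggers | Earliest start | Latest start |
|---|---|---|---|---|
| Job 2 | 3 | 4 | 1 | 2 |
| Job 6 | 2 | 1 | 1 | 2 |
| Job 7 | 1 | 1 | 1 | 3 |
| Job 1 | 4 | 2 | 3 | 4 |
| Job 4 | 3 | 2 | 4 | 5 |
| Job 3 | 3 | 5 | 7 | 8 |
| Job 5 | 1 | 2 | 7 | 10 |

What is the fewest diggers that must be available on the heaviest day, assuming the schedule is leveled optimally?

5

Early-start (Job 2@1, Job 6@1, Job 7@1, Job 1@3, Job 4@4, Job 3@7, Job 5@7) gives peak 7: d1:6  d2:5  d3:6  d4:4  d5:4  d6:4  d7:7  d8:5  d9:5  d10:0.
Shift Job 7→3, Job 1→4, Job 3→8.
Schedule Job 2@1, Job 6@1, Job 7@3, Job 1@4, Job 4@4, Job 3@8, Job 5@7: d1:5  d2:5  d3:5  d4:4  d5:4  d6:4  d7:4  d8:5  d9:5  d10:5 — peak 5.
Total digger-days = 46 over 10 days ⇒ peak ≥ ⌈46/10⌉ = 5, so 5 is optimal.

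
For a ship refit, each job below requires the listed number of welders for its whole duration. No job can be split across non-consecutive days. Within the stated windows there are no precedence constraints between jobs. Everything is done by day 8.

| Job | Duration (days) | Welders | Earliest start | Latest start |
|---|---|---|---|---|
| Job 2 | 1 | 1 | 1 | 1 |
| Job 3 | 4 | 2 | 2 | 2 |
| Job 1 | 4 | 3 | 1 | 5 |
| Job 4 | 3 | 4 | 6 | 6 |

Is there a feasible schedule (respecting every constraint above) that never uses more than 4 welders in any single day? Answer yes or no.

no

Total welder-days = 33; over 8 days the average is 33/8 > 4, so some day must exceed 4.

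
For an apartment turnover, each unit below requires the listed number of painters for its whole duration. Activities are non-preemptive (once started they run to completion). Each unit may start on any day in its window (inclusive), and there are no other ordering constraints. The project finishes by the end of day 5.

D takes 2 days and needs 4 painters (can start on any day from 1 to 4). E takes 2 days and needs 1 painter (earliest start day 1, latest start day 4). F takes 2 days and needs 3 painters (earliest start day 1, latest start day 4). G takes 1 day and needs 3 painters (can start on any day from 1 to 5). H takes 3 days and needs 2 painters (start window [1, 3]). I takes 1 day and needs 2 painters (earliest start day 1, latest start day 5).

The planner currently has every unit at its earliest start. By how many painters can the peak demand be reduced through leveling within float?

9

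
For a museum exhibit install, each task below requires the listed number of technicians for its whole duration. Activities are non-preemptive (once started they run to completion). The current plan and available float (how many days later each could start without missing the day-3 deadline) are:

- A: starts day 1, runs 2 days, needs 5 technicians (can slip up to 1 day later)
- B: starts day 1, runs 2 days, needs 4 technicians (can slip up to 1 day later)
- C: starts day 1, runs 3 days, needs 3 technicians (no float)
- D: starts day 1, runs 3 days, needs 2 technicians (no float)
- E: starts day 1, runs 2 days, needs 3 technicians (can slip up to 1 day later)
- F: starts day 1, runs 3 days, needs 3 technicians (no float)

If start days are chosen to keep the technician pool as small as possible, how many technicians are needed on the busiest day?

20

Schedule A@1, B@1, C@1, D@1, E@1, F@1: d1:20  d2:20  d3:8 — peak 20.
No arrangement of the 8 feasible schedules does better.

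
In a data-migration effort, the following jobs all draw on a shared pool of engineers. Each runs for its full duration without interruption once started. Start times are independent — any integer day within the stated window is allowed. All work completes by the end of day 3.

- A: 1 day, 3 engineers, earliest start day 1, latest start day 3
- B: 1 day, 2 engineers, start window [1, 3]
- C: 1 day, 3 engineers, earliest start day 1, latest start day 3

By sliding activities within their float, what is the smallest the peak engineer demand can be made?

3

Early-start (A@1, B@1, C@1) gives peak 8: d1:8  d2:0  d3:0.
Shift B→2, C→3.
Schedule A@1, B@2, C@3: d1:3  d2:2  d3:3 — peak 3.
Total engineer-days = 8 over 3 days ⇒ peak ≥ ⌈8/3⌉ = 3, so 3 is optimal.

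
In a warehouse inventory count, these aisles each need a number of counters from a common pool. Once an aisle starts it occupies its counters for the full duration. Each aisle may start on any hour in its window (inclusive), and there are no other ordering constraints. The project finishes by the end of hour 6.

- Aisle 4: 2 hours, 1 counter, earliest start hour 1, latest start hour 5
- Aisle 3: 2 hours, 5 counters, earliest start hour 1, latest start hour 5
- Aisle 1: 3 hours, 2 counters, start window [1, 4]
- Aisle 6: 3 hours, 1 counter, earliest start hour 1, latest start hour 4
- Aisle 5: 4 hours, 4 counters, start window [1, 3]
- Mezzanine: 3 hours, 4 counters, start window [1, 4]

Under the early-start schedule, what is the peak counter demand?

17

Early-start schedule: Aisle 4@1, Aisle 3@1, Aisle 1@1, Aisle 6@1, Aisle 5@1, Mezzanine@1.
Load per hour: hour 1: 17, hour 2: 17, hour 3: 11, hour 4: 4, hour 5: 0, hour 6: 0.
Peak is 17.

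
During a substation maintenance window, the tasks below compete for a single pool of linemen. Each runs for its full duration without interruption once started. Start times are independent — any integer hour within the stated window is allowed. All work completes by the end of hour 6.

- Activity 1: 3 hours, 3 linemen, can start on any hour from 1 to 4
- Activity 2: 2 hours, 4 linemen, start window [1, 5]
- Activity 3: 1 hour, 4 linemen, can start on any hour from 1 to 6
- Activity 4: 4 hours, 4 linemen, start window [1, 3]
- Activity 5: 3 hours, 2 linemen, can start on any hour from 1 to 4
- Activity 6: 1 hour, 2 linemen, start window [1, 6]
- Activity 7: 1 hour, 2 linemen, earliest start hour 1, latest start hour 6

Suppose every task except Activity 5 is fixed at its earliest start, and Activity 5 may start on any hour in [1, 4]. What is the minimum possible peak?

Activity 5@1: h1:21  h2:13  h3:9  h4:4  h5:0  h6:0 → peak 21
Activity 5@2: h1:19  h2:13  h3:9  h4:6  h5:0  h6:0 → peak 19
Activity 5@3: h1:19  h2:11  h3:9  h4:6  h5:2  h6:0 → peak 19
Activity 5@4: h1:19  h2:11  h3:7  h4:6  h5:2  h6:2 → peak 19
Best is Activity 5@2, peak 19.

19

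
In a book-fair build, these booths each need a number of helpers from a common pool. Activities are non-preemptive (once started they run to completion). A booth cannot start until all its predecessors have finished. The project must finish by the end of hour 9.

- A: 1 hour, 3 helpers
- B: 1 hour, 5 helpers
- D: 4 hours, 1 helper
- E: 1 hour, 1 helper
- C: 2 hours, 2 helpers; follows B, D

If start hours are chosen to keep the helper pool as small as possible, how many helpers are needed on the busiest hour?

5

Early-start (A@1, B@1, D@1, E@1, C@5) gives peak 10: h1:10  h2:1  h3:1  h4:1  h5:2  h6:2  h7:0  h8:0  h9:0.
Shift B→2, D→3, C→7.
Schedule A@1, B@2, D@3, E@1, C@7: h1:4  h2:5  h3:1  h4:1  h5:1  h6:1  h7:2  h8:2  h9:0 — peak 5.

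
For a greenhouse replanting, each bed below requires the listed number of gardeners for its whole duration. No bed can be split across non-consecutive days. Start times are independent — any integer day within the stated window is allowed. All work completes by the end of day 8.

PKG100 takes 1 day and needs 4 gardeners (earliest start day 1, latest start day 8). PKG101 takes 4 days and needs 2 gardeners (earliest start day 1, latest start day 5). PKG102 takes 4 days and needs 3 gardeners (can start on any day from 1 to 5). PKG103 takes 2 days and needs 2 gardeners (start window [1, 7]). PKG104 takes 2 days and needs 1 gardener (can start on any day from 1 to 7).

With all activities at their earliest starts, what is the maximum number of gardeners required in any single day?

12

Early-start schedule: PKG100@1, PKG101@1, PKG102@1, PKG103@1, PKG104@1.
Load per day: day 1: 12, day 2: 8, day 3: 5, day 4: 5, day 5: 0, day 6: 0, day 7: 0, day 8: 0.
Peak is 12.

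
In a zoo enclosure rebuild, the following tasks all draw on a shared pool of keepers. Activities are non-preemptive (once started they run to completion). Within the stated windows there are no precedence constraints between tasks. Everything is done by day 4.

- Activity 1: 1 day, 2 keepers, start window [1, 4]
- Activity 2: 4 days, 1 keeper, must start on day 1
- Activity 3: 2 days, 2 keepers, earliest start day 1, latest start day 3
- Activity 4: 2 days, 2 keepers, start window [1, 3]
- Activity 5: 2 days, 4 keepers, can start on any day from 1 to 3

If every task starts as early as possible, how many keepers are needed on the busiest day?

Early-start schedule: Activity 1@1, Activity 2@1, Activity 3@1, Activity 4@1, Activity 5@1.
Load per day: day 1: 11, day 2: 9, day 3: 1, day 4: 1.
Peak is 11.

11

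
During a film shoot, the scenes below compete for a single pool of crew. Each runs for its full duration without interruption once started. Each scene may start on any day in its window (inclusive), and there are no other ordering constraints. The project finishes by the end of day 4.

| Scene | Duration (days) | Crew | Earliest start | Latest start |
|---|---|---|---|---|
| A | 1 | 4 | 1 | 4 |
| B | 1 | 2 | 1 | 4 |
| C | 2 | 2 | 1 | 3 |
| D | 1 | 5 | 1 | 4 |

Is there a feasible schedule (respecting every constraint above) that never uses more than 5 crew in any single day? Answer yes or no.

yes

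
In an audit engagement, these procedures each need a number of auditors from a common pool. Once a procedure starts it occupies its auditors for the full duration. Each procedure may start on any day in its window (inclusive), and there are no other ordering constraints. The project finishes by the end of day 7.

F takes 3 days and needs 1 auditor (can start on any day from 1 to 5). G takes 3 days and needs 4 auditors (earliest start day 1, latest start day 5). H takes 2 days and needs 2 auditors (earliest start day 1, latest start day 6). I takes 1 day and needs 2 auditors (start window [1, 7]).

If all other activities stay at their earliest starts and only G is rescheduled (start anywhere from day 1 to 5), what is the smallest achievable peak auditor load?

5

G@1: d1:9  d2:7  d3:5  d4:0  d5:0  d6:0  d7:0 → peak 9
G@2: d1:5  d2:7  d3:5  d4:4  d5:0  d6:0  d7:0 → peak 7
G@3: d1:5  d2:3  d3:5  d4:4  d5:4  d6:0  d7:0 → peak 5
G@4: d1:5  d2:3  d3:1  d4:4  d5:4  d6:4  d7:0 → peak 5
G@5: d1:5  d2:3  d3:1  d4:0  d5:4  d6:4  d7:4 → peak 5
Best is G@3, peak 5.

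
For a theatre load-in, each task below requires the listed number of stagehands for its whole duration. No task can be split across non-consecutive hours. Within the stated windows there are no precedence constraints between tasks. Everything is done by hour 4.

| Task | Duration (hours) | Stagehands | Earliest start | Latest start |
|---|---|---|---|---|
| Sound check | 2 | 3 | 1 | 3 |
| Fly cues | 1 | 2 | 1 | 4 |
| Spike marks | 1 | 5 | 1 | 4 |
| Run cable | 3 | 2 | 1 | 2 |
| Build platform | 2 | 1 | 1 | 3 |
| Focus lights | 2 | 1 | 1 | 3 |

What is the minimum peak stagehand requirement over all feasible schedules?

Early-start (Sound check@1, Fly cues@1, Spike marks@1, Run cable@1, Build platform@1, Focus lights@1) gives peak 14: h1:14  h2:7  h3:2  h4:0.
Shift Fly cues→3, Spike marks→4, Focus lights→3.
Schedule Sound check@1, Fly cues@3, Spike marks@4, Run cable@1, Build platform@1, Focus lights@3: h1:6  h2:6  h3:5  h4:6 — peak 6.
Total stagehand-hours = 23 over 4 hours ⇒ peak ≥ ⌈23/4⌉ = 6, so 6 is optimal.

6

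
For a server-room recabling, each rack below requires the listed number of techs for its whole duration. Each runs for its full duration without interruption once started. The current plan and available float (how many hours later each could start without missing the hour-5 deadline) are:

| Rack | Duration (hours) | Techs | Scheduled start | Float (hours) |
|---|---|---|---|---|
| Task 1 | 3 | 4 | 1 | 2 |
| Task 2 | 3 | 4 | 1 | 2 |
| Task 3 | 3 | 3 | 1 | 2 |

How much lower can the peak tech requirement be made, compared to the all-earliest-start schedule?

0

Early-start peak: h1:11  h2:11  h3:11  h4:0  h5:0 ⇒ 11.
Leveled (Task 1@1, Task 2@1, Task 3@1): h1:11  h2:11  h3:11  h4:0  h5:0 ⇒ 11.
Reduction 11 − 11 = 0.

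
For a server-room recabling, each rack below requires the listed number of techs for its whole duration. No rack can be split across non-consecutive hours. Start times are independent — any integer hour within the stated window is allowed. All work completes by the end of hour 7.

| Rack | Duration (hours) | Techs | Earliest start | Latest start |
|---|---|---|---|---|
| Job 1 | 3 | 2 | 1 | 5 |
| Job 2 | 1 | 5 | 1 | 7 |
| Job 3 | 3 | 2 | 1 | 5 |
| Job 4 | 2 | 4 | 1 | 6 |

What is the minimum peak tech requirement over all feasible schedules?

Early-start (Job 1@1, Job 2@1, Job 3@1, Job 4@1) gives peak 13: h1:13  h2:8  h3:4  h4:0  h5:0  h6:0  h7:0.
Shift Job 2→4, Job 4→5.
Schedule Job 1@1, Job 2@4, Job 3@1, Job 4@5: h1:4  h2:4  h3:4  h4:5  h5:4  h6:4  h7:0 — peak 5.

5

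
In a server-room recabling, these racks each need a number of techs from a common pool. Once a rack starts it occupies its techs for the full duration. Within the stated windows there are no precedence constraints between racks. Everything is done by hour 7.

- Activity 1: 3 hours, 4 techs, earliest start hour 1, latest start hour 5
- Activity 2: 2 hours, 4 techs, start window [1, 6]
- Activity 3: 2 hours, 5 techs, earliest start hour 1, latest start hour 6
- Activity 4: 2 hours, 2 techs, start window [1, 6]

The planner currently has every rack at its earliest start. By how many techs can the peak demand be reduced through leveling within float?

Early-start peak: h1:15  h2:15  h3:4  h4:0  h5:0  h6:0  h7:0 ⇒ 15.
Leveled (Activity 1@1, Activity 2@4, Activity 3@6, Activity 4@1): h1:6  h2:6  h3:4  h4:4  h5:4  h6:5  h7:5 ⇒ 6.
Reduction 15 − 6 = 9.

9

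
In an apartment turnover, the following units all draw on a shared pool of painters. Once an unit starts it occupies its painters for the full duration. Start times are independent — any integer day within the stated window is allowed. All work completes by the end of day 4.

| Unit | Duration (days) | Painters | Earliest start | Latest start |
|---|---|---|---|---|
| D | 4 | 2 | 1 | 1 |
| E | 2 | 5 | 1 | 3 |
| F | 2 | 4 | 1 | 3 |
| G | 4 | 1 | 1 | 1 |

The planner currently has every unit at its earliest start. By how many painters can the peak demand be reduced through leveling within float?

4

Early-start peak: d1:12  d2:12  d3:3  d4:3 ⇒ 12.
Leveled (D@1, E@1, F@3, G@1): d1:8  d2:8  d3:7  d4:7 ⇒ 8.
Reduction 12 − 8 = 4.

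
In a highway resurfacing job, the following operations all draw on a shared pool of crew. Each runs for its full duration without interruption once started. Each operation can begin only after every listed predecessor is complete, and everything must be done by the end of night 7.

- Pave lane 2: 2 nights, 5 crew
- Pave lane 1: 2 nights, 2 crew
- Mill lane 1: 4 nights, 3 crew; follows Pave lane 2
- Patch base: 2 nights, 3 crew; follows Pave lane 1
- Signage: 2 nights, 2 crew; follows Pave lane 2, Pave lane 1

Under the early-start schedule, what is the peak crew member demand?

8

Early-start schedule: Pave lane 2@1, Pave lane 1@1, Mill lane 1@3, Patch base@3, Signage@3.
Load per night: night 1: 7, night 2: 7, night 3: 8, night 4: 8, night 5: 3, night 6: 3, night 7: 0.
Peak is 8.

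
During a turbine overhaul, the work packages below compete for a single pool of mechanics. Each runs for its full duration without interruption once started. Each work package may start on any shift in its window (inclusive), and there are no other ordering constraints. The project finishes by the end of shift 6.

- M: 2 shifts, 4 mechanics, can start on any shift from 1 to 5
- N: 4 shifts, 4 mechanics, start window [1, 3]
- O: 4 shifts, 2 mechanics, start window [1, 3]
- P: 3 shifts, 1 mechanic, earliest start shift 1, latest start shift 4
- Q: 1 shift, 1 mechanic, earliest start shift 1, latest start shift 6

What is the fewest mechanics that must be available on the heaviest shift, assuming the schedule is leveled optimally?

7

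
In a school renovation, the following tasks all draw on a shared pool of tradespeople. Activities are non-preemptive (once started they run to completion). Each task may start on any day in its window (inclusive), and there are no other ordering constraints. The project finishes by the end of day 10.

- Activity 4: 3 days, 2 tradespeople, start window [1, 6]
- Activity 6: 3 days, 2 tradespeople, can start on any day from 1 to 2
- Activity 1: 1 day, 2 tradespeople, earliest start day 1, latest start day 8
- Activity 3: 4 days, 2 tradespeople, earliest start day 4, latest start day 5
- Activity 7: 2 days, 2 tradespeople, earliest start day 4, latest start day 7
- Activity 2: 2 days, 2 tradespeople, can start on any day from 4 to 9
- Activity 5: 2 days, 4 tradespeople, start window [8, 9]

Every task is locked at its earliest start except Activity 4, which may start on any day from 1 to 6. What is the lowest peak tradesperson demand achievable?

Activity 4@1: d1:6  d2:4  d3:4  d4:6  d5:6  d6:2  d7:2  d8:4  d9:4  d10:0 → peak 6
Activity 4@2: d1:4  d2:4  d3:4  d4:8  d5:6  d6:2  d7:2  d8:4  d9:4  d10:0 → peak 8
Activity 4@3: d1:4  d2:2  d3:4  d4:8  d5:8  d6:2  d7:2  d8:4  d9:4  d10:0 → peak 8
Activity 4@4: d1:4  d2:2  d3:2  d4:8  d5:8  d6:4  d7:2  d8:4  d9:4  d10:0 → peak 8
Activity 4@5: d1:4  d2:2  d3:2  d4:6  d5:8  d6:4  d7:4  d8:4  d9:4  d10:0 → peak 8
Activity 4@6: d1:4  d2:2  d3:2  d4:6  d5:6  d6:4  d7:4  d8:6  d9:4  d10:0 → peak 6
Best is Activity 4@1, peak 6.

6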